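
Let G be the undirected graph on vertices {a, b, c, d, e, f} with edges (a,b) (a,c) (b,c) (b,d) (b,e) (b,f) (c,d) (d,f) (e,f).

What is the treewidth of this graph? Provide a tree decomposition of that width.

Every bag has size at most 3, so the width is 3 − 1 = 2 and tw(G) ≤ 2. For the lower bound, the 3 vertices {b, c, d} are pairwise adjacent, and any tree decomposition puts a clique entirely inside one bag — forcing width ≥ 2. The upper and lower bounds meet at 2, so that is the treewidth.

Treewidth 2.
One optimal decomposition is:
Bags: B1 = {b, d, f}  B2 = {b, c, d}  B3 = {a, b, c}  B4 = {b, e, f}
Tree: B1–B2, B2–B3, B1–B4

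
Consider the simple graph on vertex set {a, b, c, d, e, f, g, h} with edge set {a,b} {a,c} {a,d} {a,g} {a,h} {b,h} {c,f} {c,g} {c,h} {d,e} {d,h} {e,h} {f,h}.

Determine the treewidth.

2

A width-2 tree decomposition is:
Bags: B1 = {a, c, g}  B2 = {a, c, h}  B3 = {a, b, h}  B4 = {a, d, h}  B5 = {c, f, h}  B6 = {d, e, h}
Tree: B1–B2, B2–B3, B2–B4, B2–B5, B4–B6
Every bag has size at most 3, so the width is 3 − 1 = 2 and tw(G) ≤ 2. Conversely, {a, c, g} is a clique of size 3, and the vertices of any clique must share a bag in every tree decomposition; so some bag has ≥ 3 vertices and tw(G) ≥ 2. Therefore the treewidth is 2.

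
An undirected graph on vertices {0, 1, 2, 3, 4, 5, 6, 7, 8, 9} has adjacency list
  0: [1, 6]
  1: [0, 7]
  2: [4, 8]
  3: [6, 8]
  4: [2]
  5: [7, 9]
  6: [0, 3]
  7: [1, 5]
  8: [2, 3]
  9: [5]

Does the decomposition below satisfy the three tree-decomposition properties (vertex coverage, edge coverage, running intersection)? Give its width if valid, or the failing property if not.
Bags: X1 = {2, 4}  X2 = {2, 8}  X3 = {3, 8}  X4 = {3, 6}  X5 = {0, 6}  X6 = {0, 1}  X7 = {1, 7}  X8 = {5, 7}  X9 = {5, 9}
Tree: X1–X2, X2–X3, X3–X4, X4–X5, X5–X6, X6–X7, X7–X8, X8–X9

Vertex coverage: the bags together contain {0, 1, 2, 3, 4, 5, 6, 7, 8, 9}, the full vertex set. Edge coverage: each edge of G has both endpoints in at least one bag. Running intersection: for every vertex, the bags containing it form a connected subtree. All three properties hold, so this is a valid tree decomposition of width max|bag| − 1 = 1, and hence tw(G) ≤ 1.

Yes; width 1.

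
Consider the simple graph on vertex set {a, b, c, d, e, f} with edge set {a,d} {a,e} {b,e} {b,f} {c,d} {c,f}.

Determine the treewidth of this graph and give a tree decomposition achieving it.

Treewidth 2.
One such decomposition:
Bags: B1 = {b, c, f}  B2 = {b, c, d}  B3 = {a, b, d}  B4 = {a, b, e}
Tree: B1–B2, B2–B3, B3–B4

The largest bag has 3 vertices, giving width 2; this decomposition certifies tw(G) ≤ 2. The edges b–f–c–d–a–e–b form a cycle, so G is not a tree and its treewidth is at least 2. Therefore the treewidth is 2.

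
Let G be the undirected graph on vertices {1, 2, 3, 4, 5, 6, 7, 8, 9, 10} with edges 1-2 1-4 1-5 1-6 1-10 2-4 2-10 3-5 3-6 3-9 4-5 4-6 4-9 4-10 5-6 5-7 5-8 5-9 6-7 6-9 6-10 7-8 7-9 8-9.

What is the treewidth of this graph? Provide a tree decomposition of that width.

The largest bag has 4 vertices, giving width 3; this decomposition certifies tw(G) ≤ 3. On the other hand G contains the 4-clique {1, 2, 4, 10}. A clique must lie in a single bag of any decomposition, so no decomposition can have width below 3. The upper and lower bounds meet at 3, so that is the treewidth.

Treewidth 3.
One optimal decomposition is:
Bags: B1 = {1, 4, 5, 6}  B2 = {4, 5, 6, 9}  B3 = {5, 6, 7, 9}  B4 = {5, 7, 8, 9}  B5 = {1, 4, 6, 10}  B6 = {3, 5, 6, 9}  B7 = {1, 2, 4, 10}
Tree: B1–B2, B2–B3, B3–B4, B1–B5, B3–B6, B5–B7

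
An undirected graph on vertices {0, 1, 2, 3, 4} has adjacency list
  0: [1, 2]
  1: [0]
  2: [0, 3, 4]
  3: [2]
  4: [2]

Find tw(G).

1

A width-1 tree decomposition is:
Bags: B1 = {2, 4}  B2 = {0, 2}  B3 = {2, 3}  B4 = {0, 1}
Tree: B1–B2, B1–B3, B2–B4
Each bag holds 2 vertices, so the decomposition has width 1, which upper-bounds the treewidth. G has an edge, so its treewidth is at least 1. Hence tw(G) = 1 exactly.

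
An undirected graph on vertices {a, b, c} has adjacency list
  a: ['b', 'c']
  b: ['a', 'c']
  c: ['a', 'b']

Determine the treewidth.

2

A width-2 tree decomposition is:
Bags: B1 = {a, b, c}
Tree: (single bag)
A single bag containing all 3 vertices is trivially a valid decomposition of width 2. Conversely, {a, b, c} is a clique of size 3, and the vertices of any clique must share a bag in every tree decomposition; so some bag has ≥ 3 vertices and tw(G) ≥ 2. The upper and lower bounds meet at 2, so that is the treewidth.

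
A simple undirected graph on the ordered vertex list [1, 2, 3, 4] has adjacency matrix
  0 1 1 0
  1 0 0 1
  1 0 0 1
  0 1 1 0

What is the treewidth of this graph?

2

A width-2 tree decomposition is:
Bags: B1 = {2, 3, 4}  B2 = {1, 2, 3}
Tree: B1–B2
The largest bag has 3 vertices, giving width 2; this decomposition certifies tw(G) ≤ 2. Since 3–4–2–1–3 is a cycle in G, G is not acyclic. Forests are exactly the graphs of treewidth ≤ 1, so tw(G) ≥ 2. Therefore the treewidth is 2.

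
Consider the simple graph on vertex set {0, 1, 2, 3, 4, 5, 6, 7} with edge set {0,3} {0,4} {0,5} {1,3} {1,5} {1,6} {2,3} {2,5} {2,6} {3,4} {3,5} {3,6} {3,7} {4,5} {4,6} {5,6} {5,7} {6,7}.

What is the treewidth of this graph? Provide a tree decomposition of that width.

Treewidth 3.
One optimal decomposition is:
Bags: B1 = {2, 3, 5, 6}  B2 = {3, 4, 5, 6}  B3 = {3, 5, 6, 7}  B4 = {1, 3, 5, 6}  B5 = {0, 3, 4, 5}
Tree: B1–B2, B2–B3, B1–B4, B2–B5

Each bag holds 4 vertices, so the decomposition has width 3, which upper-bounds the treewidth. Conversely, {0, 3, 4, 5} is a clique of size 4, and the vertices of any clique must share a bag in every tree decomposition; so some bag has ≥ 4 vertices and tw(G) ≥ 3. Hence tw(G) = 3 exactly.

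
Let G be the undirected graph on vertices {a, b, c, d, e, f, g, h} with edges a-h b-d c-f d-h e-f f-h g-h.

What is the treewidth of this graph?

A width-1 tree decomposition is:
Bags: B1 = {d, h}  B2 = {f, h}  B3 = {c, f}  B4 = {b, d}  B5 = {a, h}  B6 = {e, f}  B7 = {g, h}
Tree: B1–B2, B2–B3, B1–B4, B2–B5, B3–B6, B1–B7
Every bag has size at most 2, so the width is 2 − 1 = 1 and tw(G) ≤ 1. G has an edge, so its treewidth is at least 1. Hence tw(G) = 1 exactly.

1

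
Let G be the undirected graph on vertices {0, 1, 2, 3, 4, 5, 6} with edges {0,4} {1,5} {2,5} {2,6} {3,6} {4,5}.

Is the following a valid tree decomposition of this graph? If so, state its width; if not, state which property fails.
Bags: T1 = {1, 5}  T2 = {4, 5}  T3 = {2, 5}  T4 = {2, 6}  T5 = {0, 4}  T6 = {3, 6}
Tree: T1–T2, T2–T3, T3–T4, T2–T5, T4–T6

Checking the three conditions: (i) the bags cover all of {0, 1, 2, 3, 4, 5, 6}; (ii) for each edge, some bag contains both endpoints; (iii) the bags containing any fixed vertex form a subtree. All hold, so the decomposition is valid with width 2 − 1 = 1.

Yes; width 1.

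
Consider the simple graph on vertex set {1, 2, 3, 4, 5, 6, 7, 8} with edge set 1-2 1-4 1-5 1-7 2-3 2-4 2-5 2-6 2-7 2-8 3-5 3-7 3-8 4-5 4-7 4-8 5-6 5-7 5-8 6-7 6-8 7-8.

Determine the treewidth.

4

A width-4 tree decomposition is:
Bags: B1 = {2, 5, 6, 7, 8}  B2 = {2, 3, 5, 7, 8}  B3 = {2, 4, 5, 7, 8}  B4 = {1, 2, 4, 5, 7}
Tree: B1–B2, B1–B3, B3–B4
Every bag has size at most 5, so the width is 5 − 1 = 4 and tw(G) ≤ 4. Conversely, {2, 3, 5, 7, 8} is a clique of size 5, and the vertices of any clique must share a bag in every tree decomposition; so some bag has ≥ 5 vertices and tw(G) ≥ 4. Therefore the treewidth is 4.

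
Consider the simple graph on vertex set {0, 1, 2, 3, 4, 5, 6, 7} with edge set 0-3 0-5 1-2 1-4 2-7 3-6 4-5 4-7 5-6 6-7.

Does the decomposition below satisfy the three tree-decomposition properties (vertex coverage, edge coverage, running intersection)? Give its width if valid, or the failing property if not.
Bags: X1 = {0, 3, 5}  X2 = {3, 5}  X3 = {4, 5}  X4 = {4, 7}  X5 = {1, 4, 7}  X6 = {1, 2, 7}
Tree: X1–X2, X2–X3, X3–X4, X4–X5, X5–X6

A tree decomposition must satisfy three properties: every vertex lies in some bag; for every edge, both endpoints lie together in some bag; and for every vertex, the bags containing it form a connected subtree. Here vertex 6 appears in no bag, so the decomposition is invalid.

No — vertex 6 appears in no bag.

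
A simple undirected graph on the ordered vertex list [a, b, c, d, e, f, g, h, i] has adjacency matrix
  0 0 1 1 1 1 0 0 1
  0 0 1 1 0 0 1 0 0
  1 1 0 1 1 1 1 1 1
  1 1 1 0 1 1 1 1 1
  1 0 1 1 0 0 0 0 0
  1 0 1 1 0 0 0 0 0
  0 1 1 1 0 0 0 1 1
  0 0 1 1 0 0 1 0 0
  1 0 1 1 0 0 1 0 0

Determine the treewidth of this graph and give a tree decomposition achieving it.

Treewidth 3.
One such decomposition:
Bags: B1 = {c, d, g, i}  B2 = {a, c, d, i}  B3 = {a, c, d, f}  B4 = {b, c, d, g}  B5 = {a, c, d, e}  B6 = {c, d, g, h}
Tree: B1–B2, B2–B3, B1–B4, B3–B5, B1–B6

Each bag holds 4 vertices, so the decomposition has width 3, which upper-bounds the treewidth. For the lower bound, the 4 vertices {c, d, g, h} are pairwise adjacent, and any tree decomposition puts a clique entirely inside one bag — forcing width ≥ 3. Therefore the treewidth is 3.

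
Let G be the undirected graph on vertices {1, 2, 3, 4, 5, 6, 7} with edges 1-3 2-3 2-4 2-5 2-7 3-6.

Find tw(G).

A width-1 tree decomposition is:
Bags: B1 = {2, 3}  B2 = {2, 7}  B3 = {2, 4}  B4 = {1, 3}  B5 = {3, 6}  B6 = {2, 5}
Tree: B1–B2, B1–B3, B1–B4, B1–B5, B3–B6
Each bag holds 2 vertices, so the decomposition has width 1, which upper-bounds the treewidth. G has an edge, so its treewidth is at least 1. The upper and lower bounds meet at 1, so that is the treewidth.

1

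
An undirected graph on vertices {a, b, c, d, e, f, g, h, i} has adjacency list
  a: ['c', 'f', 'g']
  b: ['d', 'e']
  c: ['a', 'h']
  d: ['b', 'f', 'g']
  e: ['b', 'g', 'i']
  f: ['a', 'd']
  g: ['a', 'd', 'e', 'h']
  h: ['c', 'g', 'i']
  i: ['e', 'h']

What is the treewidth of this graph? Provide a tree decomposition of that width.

The largest bag has 4 vertices, giving width 3; this decomposition certifies tw(G) ≤ 3. For the lower bound: the 4 vertex sets {a,c,f}, {h}, {g}, {b,d,e,i} are disjoint, each induces a connected subgraph, and every pair is joined by at least one edge of G. Contracting each set to a single vertex therefore yields K_{4} as a minor, and since treewidth is minor-monotone, tw(G) ≥ tw(K_{4}) = 3. Combining the bounds, tw(G) = 3.

Treewidth 3.
Bags: B1 = {a, c, f, h}  B2 = {a, f, g, h}  B3 = {d, f, g, h}  B4 = {d, g, h, i}  B5 = {d, e, g, i}  B6 = {b, d, e, i}
Tree: B1–B2, B2–B3, B3–B4, B4–B5, B5–B6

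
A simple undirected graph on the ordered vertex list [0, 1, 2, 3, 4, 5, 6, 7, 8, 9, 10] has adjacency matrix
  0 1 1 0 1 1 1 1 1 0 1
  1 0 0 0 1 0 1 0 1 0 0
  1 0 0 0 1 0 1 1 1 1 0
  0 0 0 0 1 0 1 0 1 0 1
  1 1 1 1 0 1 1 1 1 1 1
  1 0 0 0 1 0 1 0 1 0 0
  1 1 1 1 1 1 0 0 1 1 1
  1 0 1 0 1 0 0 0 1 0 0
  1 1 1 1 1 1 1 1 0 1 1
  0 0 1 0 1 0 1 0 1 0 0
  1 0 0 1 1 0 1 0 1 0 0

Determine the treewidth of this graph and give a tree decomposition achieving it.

Treewidth 4.
Bags: B1 = {0, 4, 6, 8, 10}  B2 = {0, 4, 5, 6, 8}  B3 = {0, 2, 4, 6, 8}  B4 = {0, 2, 4, 7, 8}  B5 = {2, 4, 6, 8, 9}  B6 = {3, 4, 6, 8, 10}  B7 = {0, 1, 4, 6, 8}
Tree: B1–B2, B1–B3, B3–B4, B3–B5, B1–B6, B2–B7

Every bag has size at most 5, so the width is 5 − 1 = 4 and tw(G) ≤ 4. On the other hand G contains the 5-clique {0, 1, 4, 6, 8}. A clique must lie in a single bag of any decomposition, so no decomposition can have width below 4. The upper and lower bounds meet at 4, so that is the treewidth.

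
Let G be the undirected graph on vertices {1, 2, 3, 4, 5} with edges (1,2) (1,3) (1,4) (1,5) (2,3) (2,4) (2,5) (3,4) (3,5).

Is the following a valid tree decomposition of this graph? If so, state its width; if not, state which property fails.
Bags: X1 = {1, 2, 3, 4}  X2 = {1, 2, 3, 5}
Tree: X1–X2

Yes; width 3.

Vertex coverage: the bags together contain {1, 2, 3, 4, 5}, the full vertex set. Edge coverage: each edge of G has both endpoints in at least one bag. Running intersection: for every vertex, the bags containing it form a connected subtree. All three properties hold, so this is a valid tree decomposition of width max|bag| − 1 = 3, and hence tw(G) ≤ 3.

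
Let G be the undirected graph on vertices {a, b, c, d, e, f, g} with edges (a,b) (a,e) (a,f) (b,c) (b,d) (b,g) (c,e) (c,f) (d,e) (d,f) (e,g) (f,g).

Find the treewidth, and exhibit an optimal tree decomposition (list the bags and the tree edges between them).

Treewidth 3.
Bags: B1 = {b, c, e, f}  B2 = {b, d, e, f}  B3 = {b, e, f, g}  B4 = {a, b, e, f}
Tree: B1–B2, B2–B3, B3–B4

Each bag holds 4 vertices, so the decomposition has width 3, which upper-bounds the treewidth. For the lower bound: the 4 vertex sets {c,e}, {d,f}, {b}, {g} are disjoint, each induces a connected subgraph, and every pair is joined by at least one edge of G. Contracting each set to a single vertex therefore yields K_{4} as a minor, and since treewidth is minor-monotone, tw(G) ≥ tw(K_{4}) = 3. The upper and lower bounds meet at 3, so that is the treewidth.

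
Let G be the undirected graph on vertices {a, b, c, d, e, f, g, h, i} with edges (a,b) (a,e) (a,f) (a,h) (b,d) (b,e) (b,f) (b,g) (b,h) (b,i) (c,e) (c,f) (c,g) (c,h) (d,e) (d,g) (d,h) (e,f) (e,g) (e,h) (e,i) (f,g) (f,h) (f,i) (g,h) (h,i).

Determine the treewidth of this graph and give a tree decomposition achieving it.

The largest bag has 5 vertices, giving width 4; this decomposition certifies tw(G) ≤ 4. On the other hand G contains the 5-clique {b, d, e, g, h}. A clique must lie in a single bag of any decomposition, so no decomposition can have width below 4. Therefore the treewidth is 4.

Treewidth 4.
One optimal decomposition is:
Bags: B1 = {a, b, e, f, h}  B2 = {b, e, f, g, h}  B3 = {b, d, e, g, h}  B4 = {c, e, f, g, h}  B5 = {b, e, f, h, i}
Tree: B1–B2, B2–B3, B2–B4, B2–B5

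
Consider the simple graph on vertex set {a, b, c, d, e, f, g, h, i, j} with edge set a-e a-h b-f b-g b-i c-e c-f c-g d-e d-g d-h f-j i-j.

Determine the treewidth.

2

A width-2 tree decomposition is:
Bags: B1 = {a, d, h}  B2 = {a, d, e}  B3 = {d, e, g}  B4 = {c, e, g}  B5 = {b, c, g}  B6 = {b, c, f}  B7 = {b, f, i}  B8 = {f, i, j}
Tree: B1–B2, B2–B3, B3–B4, B4–B5, B5–B6, B6–B7, B7–B8
The largest bag has 3 vertices, giving width 2; this decomposition certifies tw(G) ≤ 2. Since h–a–e–d–h is a cycle in G, G is not acyclic. Forests are exactly the graphs of treewidth ≤ 1, so tw(G) ≥ 2. Therefore the treewidth is 2.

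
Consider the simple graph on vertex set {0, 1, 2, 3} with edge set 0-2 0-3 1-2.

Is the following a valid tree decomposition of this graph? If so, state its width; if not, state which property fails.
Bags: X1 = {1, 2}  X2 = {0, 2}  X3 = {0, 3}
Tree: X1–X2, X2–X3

Checking the three conditions: (i) the bags cover all of {0, 1, 2, 3}; (ii) for each edge, some bag contains both endpoints; (iii) the bags containing any fixed vertex form a subtree. All hold, so the decomposition is valid with width 2 − 1 = 1.

Yes; width 1.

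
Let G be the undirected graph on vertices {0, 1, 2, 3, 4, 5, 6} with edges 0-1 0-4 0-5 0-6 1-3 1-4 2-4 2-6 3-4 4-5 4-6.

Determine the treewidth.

A width-2 tree decomposition is:
Bags: B1 = {0, 1, 4}  B2 = {0, 4, 5}  B3 = {1, 3, 4}  B4 = {0, 4, 6}  B5 = {2, 4, 6}
Tree: B1–B2, B1–B3, B1–B4, B4–B5
The largest bag has 3 vertices, giving width 2; this decomposition certifies tw(G) ≤ 2. Conversely, {0, 1, 4} is a clique of size 3, and the vertices of any clique must share a bag in every tree decomposition; so some bag has ≥ 3 vertices and tw(G) ≥ 2. The upper and lower bounds meet at 2, so that is the treewidth.

2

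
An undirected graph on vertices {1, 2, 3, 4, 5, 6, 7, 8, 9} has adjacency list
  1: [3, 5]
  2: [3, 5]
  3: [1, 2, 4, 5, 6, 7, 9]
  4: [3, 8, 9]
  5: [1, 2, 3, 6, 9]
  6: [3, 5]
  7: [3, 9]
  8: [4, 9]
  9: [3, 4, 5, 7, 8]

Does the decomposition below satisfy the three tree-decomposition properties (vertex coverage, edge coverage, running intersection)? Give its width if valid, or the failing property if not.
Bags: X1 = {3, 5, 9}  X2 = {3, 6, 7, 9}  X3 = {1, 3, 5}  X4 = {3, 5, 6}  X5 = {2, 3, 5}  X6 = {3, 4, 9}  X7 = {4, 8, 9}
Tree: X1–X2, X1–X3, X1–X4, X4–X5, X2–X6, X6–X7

No — bags containing vertex 6 are not connected in the tree.

A tree decomposition must satisfy three properties: every vertex lies in some bag; for every edge, both endpoints lie together in some bag; and for every vertex, the bags containing it form a connected subtree. Here bags containing vertex 6 are not connected in the tree, so the decomposition is invalid.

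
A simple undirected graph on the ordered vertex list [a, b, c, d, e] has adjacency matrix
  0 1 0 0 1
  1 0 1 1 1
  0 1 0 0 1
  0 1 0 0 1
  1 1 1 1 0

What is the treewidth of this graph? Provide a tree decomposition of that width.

Every bag has size at most 3, so the width is 3 − 1 = 2 and tw(G) ≤ 2. On the other hand G contains the 3-clique {b, d, e}. A clique must lie in a single bag of any decomposition, so no decomposition can have width below 2. Combining the bounds, tw(G) = 2.

Treewidth 2.
Bags: B1 = {b, c, e}  B2 = {b, d, e}  B3 = {a, b, e}
Tree: B1–B2, B1–B3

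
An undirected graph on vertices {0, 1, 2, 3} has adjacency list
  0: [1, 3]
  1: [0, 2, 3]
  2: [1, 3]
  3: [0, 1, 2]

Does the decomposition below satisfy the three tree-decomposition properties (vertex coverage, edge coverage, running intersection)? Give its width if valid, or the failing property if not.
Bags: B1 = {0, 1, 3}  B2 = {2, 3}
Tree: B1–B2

No — edge (1,2) lies in no bag.

A tree decomposition must satisfy three properties: every vertex lies in some bag; for every edge, both endpoints lie together in some bag; and for every vertex, the bags containing it form a connected subtree. Here edge (1,2) lies in no bag, so the decomposition is invalid.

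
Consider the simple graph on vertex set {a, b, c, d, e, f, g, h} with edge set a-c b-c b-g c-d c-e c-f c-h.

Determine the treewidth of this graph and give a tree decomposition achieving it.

Treewidth 1.
One optimal decomposition is:
Bags: B1 = {c, h}  B2 = {b, c}  B3 = {c, e}  B4 = {c, d}  B5 = {c, f}  B6 = {a, c}  B7 = {b, g}
Tree: B1–B2, B1–B3, B2–B4, B2–B5, B5–B6, B2–B7

Every bag has size at most 2, so the width is 2 − 1 = 1 and tw(G) ≤ 1. G has an edge, so its treewidth is at least 1. Therefore the treewidth is 1.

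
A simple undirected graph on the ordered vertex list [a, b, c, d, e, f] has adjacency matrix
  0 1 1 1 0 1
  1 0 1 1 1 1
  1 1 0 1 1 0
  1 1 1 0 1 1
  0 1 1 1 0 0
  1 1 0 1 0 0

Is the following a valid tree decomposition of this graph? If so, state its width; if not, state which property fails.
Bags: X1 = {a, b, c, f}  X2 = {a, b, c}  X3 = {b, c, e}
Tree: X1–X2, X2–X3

No — vertex d appears in no bag.

A tree decomposition must satisfy three properties: every vertex lies in some bag; for every edge, both endpoints lie together in some bag; and for every vertex, the bags containing it form a connected subtree. Here vertex d appears in no bag, so the decomposition is invalid.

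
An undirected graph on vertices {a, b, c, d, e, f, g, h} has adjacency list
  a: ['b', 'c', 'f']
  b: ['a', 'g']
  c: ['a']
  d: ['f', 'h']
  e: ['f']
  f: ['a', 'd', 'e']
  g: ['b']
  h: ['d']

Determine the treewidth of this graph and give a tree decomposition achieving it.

Treewidth 1.
One optimal decomposition is:
Bags: B1 = {d, h}  B2 = {d, f}  B3 = {a, f}  B4 = {a, b}  B5 = {a, c}  B6 = {e, f}  B7 = {b, g}
Tree: B1–B2, B2–B3, B3–B4, B4–B5, B2–B6, B4–B7

Every bag has size at most 2, so the width is 2 − 1 = 1 and tw(G) ≤ 1. G has an edge, so its treewidth is at least 1. The upper and lower bounds meet at 1, so that is the treewidth.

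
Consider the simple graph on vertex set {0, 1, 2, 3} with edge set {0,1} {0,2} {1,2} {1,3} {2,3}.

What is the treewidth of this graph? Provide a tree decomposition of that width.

Treewidth 2.
Bags: B1 = {0, 1, 2}  B2 = {1, 2, 3}
Tree: B1–B2

Each bag holds 3 vertices, so the decomposition has width 2, which upper-bounds the treewidth. On the other hand G contains the 3-clique {0, 1, 2}. A clique must lie in a single bag of any decomposition, so no decomposition can have width below 2. The upper and lower bounds meet at 2, so that is the treewidth.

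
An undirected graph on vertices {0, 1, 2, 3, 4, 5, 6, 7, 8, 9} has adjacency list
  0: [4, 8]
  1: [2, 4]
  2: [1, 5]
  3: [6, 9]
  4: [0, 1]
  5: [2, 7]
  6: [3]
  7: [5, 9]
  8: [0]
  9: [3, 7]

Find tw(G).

1

A width-1 tree decomposition is:
Bags: B1 = {3, 6}  B2 = {3, 9}  B3 = {7, 9}  B4 = {5, 7}  B5 = {2, 5}  B6 = {1, 2}  B7 = {1, 4}  B8 = {0, 4}  B9 = {0, 8}
Tree: B1–B2, B2–B3, B3–B4, B4–B5, B5–B6, B6–B7, B7–B8, B8–B9
Each bag holds 2 vertices, so the decomposition has width 1, which upper-bounds the treewidth. Since G has at least one edge (e.g. 6–3), it is not an edgeless graph, so tw(G) ≥ 1. Therefore the treewidth is 1.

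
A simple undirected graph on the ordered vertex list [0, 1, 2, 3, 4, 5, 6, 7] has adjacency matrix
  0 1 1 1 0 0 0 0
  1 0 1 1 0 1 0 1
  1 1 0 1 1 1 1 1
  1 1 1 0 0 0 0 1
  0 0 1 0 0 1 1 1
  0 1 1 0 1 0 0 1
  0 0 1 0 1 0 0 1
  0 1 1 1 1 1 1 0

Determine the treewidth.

A width-3 tree decomposition is:
Bags: B1 = {2, 4, 5, 7}  B2 = {1, 2, 5, 7}  B3 = {1, 2, 3, 7}  B4 = {0, 1, 2, 3}  B5 = {2, 4, 6, 7}
Tree: B1–B2, B2–B3, B3–B4, B1–B5
Every bag has size at most 4, so the width is 4 − 1 = 3 and tw(G) ≤ 3. For the lower bound, the 4 vertices {0, 1, 2, 3} are pairwise adjacent, and any tree decomposition puts a clique entirely inside one bag — forcing width ≥ 3. The upper and lower bounds meet at 3, so that is the treewidth.

3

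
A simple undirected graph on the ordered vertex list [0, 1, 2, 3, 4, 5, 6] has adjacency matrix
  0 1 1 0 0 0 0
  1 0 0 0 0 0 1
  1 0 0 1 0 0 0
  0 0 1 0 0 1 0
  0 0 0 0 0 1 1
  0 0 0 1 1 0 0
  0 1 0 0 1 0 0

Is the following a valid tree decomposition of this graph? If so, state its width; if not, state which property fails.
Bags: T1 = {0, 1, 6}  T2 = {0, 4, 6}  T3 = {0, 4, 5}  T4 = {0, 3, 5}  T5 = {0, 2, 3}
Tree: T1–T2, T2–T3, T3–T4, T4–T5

Yes; width 2.

Every vertex of G appears in some bag (union = {0, 1, 2, 3, 4, 5, 6}); every edge is covered by a bag; and for each vertex v the set of bags containing v is connected in the bag tree. The decomposition is therefore valid. The largest bag has 3 vertices, so the width is 2.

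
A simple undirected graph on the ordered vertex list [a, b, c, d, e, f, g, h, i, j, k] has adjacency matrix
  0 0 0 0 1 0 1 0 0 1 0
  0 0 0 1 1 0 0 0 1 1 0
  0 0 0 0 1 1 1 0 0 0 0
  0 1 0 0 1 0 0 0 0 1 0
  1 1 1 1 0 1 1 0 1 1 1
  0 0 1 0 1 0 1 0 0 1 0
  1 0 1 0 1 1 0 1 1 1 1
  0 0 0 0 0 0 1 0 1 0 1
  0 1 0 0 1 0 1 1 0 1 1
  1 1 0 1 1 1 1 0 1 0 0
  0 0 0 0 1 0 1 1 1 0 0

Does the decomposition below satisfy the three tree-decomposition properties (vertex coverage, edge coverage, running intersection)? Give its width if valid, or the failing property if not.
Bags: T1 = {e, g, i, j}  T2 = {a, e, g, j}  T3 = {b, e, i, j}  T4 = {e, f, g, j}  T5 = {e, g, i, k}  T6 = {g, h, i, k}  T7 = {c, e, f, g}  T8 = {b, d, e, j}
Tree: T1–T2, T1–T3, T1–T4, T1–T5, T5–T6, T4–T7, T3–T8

Checking the three conditions: (i) the bags cover all of {a, b, c, d, e, f, g, h, i, j, k}; (ii) for each edge, some bag contains both endpoints; (iii) the bags containing any fixed vertex form a subtree. All hold, so the decomposition is valid with width 4 − 1 = 3.

Yes; width 3.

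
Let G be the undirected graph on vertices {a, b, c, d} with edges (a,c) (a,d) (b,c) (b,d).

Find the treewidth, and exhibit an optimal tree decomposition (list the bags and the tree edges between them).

Treewidth 2.
One such decomposition:
Bags: B1 = {b, c, d}  B2 = {a, c, d}
Tree: B1–B2

Each bag holds 3 vertices, so the decomposition has width 2, which upper-bounds the treewidth. For the lower bound, G contains the cycle d–b–c–a–d, so G is not a forest; only forests have treewidth ≤ 1, hence tw(G) ≥ 2. The upper and lower bounds meet at 2, so that is the treewidth.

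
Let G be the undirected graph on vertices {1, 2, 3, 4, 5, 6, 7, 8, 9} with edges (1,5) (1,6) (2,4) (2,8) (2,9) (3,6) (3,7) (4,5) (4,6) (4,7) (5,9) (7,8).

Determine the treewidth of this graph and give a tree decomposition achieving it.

Treewidth 3.
Bags: B1 = {1, 2, 5, 9}  B2 = {1, 2, 4, 5}  B3 = {1, 2, 4, 6}  B4 = {2, 4, 6, 8}  B5 = {4, 6, 7, 8}  B6 = {3, 6, 7, 8}
Tree: B1–B2, B2–B3, B3–B4, B4–B5, B5–B6

Every bag has size at most 4, so the width is 4 − 1 = 3 and tw(G) ≤ 3. For the lower bound: the 4 vertex sets {1,5,9}, {2}, {4}, {3,6,7,8} are disjoint, each induces a connected subgraph, and every pair is joined by at least one edge of G. Contracting each set to a single vertex therefore yields K_{4} as a minor, and since treewidth is minor-monotone, tw(G) ≥ tw(K_{4}) = 3. Hence tw(G) = 3 exactly.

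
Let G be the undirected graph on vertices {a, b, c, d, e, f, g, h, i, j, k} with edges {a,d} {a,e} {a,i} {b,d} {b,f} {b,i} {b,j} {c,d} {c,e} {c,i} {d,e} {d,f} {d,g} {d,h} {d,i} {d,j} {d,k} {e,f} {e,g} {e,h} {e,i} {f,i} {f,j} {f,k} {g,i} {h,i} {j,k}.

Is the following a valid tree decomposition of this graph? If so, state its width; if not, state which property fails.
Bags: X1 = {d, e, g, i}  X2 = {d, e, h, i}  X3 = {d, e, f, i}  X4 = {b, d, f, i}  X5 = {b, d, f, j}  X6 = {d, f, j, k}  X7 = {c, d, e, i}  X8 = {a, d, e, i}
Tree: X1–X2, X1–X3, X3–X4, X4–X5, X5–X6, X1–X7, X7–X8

Yes; width 3.

Every vertex of G appears in some bag (union = {a, b, c, d, e, f, g, h, i, j, k}); every edge is covered by a bag; and for each vertex v the set of bags containing v is connected in the bag tree. The decomposition is therefore valid. The largest bag has 4 vertices, so the width is 3.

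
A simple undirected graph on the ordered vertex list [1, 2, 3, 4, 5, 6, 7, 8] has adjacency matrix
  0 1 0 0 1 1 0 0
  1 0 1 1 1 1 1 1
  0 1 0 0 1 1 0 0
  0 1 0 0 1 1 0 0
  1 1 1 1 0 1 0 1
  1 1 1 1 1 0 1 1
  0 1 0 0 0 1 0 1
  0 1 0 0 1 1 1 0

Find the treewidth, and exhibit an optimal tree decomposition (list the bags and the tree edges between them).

Every bag has size at most 4, so the width is 4 − 1 = 3 and tw(G) ≤ 3. Conversely, {2, 5, 6, 8} is a clique of size 4, and the vertices of any clique must share a bag in every tree decomposition; so some bag has ≥ 4 vertices and tw(G) ≥ 3. Combining the bounds, tw(G) = 3.

Treewidth 3.
One optimal decomposition is:
Bags: B1 = {1, 2, 5, 6}  B2 = {2, 5, 6, 8}  B3 = {2, 4, 5, 6}  B4 = {2, 6, 7, 8}  B5 = {2, 3, 5, 6}
Tree: B1–B2, B1–B3, B2–B4, B1–B5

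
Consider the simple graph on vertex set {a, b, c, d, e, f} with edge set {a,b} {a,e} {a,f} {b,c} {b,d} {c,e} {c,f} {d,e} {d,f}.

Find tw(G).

3

A width-3 tree decomposition is:
Bags: B1 = {b, c, e, f}  B2 = {b, d, e, f}  B3 = {a, b, e, f}
Tree: B1–B2, B2–B3
Every bag has size at most 4, so the width is 4 − 1 = 3 and tw(G) ≤ 3. For the lower bound: the 4 vertex sets {c,e}, {d,f}, {b}, {a} are disjoint, each induces a connected subgraph, and every pair is joined by at least one edge of G. Contracting each set to a single vertex therefore yields K_{4} as a minor, and since treewidth is minor-monotone, tw(G) ≥ tw(K_{4}) = 3. Hence tw(G) = 3 exactly.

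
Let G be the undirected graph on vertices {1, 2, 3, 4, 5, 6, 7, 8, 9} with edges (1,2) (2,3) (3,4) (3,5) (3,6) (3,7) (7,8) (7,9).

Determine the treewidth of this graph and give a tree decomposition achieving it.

Treewidth 1.
Bags: B1 = {2, 3}  B2 = {1, 2}  B3 = {3, 7}  B4 = {7, 9}  B5 = {7, 8}  B6 = {3, 4}  B7 = {3, 6}  B8 = {3, 5}
Tree: B1–B2, B1–B3, B3–B4, B3–B5, B1–B6, B6–B7, B7–B8

The largest bag has 2 vertices, giving width 1; this decomposition certifies tw(G) ≤ 1. G has an edge, so its treewidth is at least 1. The upper and lower bounds meet at 1, so that is the treewidth.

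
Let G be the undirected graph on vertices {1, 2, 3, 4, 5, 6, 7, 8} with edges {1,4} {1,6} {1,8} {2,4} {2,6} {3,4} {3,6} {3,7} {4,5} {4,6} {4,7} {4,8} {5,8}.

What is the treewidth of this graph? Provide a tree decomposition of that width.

Treewidth 2.
One such decomposition:
Bags: B1 = {1, 4, 6}  B2 = {2, 4, 6}  B3 = {3, 4, 6}  B4 = {3, 4, 7}  B5 = {1, 4, 8}  B6 = {4, 5, 8}
Tree: B1–B2, B2–B3, B3–B4, B1–B5, B5–B6

Each bag holds 3 vertices, so the decomposition has width 2, which upper-bounds the treewidth. Conversely, {1, 4, 8} is a clique of size 3, and the vertices of any clique must share a bag in every tree decomposition; so some bag has ≥ 3 vertices and tw(G) ≥ 2. The upper and lower bounds meet at 2, so that is the treewidth.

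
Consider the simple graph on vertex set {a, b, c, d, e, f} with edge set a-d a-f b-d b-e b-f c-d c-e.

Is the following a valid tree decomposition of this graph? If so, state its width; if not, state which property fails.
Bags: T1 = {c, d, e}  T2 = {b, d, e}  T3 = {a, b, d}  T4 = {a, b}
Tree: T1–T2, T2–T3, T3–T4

A tree decomposition must satisfy three properties: every vertex lies in some bag; for every edge, both endpoints lie together in some bag; and for every vertex, the bags containing it form a connected subtree. Here vertex f appears in no bag, so the decomposition is invalid.

No — vertex f appears in no bag.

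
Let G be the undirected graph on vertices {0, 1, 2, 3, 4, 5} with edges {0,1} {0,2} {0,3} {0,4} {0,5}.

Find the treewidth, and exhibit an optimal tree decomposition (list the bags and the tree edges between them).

Treewidth 1.
One optimal decomposition is:
Bags: B1 = {0, 4}  B2 = {0, 2}  B3 = {0, 5}  B4 = {0, 3}  B5 = {0, 1}
Tree: B1–B2, B2–B3, B1–B4, B2–B5

Every bag has size at most 2, so the width is 2 − 1 = 1 and tw(G) ≤ 1. Since G has at least one edge (e.g. 0–4), it is not an edgeless graph, so tw(G) ≥ 1. The upper and lower bounds meet at 1, so that is the treewidth.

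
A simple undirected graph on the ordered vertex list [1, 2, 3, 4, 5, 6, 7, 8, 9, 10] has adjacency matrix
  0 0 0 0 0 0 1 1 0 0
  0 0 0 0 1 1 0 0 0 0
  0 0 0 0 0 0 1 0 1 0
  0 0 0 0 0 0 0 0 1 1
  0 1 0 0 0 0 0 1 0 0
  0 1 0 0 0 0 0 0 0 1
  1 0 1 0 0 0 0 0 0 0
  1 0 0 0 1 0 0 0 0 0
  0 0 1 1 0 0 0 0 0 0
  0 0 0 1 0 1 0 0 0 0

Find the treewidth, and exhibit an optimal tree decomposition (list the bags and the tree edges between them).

Treewidth 2.
One optimal decomposition is:
Bags: B1 = {4, 9, 10}  B2 = {3, 9, 10}  B3 = {3, 7, 10}  B4 = {1, 7, 10}  B5 = {1, 8, 10}  B6 = {5, 8, 10}  B7 = {2, 5, 10}  B8 = {2, 6, 10}
Tree: B1–B2, B2–B3, B3–B4, B4–B5, B5–B6, B6–B7, B7–B8

Every bag has size at most 3, so the width is 3 − 1 = 2 and tw(G) ≤ 2. Since 10–4–9–3–7–1–8–5–2–6–10 is a cycle in G, G is not acyclic. Forests are exactly the graphs of treewidth ≤ 1, so tw(G) ≥ 2. The upper and lower bounds meet at 2, so that is the treewidth.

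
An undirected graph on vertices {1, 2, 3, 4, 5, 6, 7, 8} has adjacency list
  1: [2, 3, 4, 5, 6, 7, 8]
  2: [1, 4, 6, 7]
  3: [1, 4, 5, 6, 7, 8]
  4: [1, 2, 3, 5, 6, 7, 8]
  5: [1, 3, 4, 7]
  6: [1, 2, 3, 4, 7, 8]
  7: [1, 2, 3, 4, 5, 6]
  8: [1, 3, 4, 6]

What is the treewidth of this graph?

A width-4 tree decomposition is:
Bags: B1 = {1, 3, 4, 5, 7}  B2 = {1, 3, 4, 6, 7}  B3 = {1, 2, 4, 6, 7}  B4 = {1, 3, 4, 6, 8}
Tree: B1–B2, B2–B3, B2–B4
The largest bag has 5 vertices, giving width 4; this decomposition certifies tw(G) ≤ 4. For the lower bound, the 5 vertices {1, 2, 4, 6, 7} are pairwise adjacent, and any tree decomposition puts a clique entirely inside one bag — forcing width ≥ 4. Therefore the treewidth is 4.

4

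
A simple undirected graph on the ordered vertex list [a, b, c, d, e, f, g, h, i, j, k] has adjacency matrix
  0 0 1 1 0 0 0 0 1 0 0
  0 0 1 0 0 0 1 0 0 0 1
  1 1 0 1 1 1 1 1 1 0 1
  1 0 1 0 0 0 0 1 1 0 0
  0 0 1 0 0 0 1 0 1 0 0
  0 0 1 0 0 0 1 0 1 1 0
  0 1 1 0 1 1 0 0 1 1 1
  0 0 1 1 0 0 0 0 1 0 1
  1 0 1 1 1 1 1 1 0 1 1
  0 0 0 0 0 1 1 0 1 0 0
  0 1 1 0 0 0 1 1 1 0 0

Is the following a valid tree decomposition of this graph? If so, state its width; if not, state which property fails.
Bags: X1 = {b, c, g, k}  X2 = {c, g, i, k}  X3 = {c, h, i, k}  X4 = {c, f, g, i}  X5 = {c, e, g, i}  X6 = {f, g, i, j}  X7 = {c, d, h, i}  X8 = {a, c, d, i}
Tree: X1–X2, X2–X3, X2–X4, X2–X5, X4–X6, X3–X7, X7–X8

Checking the three conditions: (i) the bags cover all of {a, b, c, d, e, f, g, h, i, j, k}; (ii) for each edge, some bag contains both endpoints; (iii) the bags containing any fixed vertex form a subtree. All hold, so the decomposition is valid with width 4 − 1 = 3.

Yes; width 3.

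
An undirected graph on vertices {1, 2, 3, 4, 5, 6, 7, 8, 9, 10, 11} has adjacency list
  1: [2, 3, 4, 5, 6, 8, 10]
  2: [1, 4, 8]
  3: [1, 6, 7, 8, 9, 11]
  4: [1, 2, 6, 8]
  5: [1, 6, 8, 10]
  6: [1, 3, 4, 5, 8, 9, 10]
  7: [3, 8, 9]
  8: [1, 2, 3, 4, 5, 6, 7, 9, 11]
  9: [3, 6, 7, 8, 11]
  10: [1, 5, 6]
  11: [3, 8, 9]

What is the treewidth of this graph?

A width-3 tree decomposition is:
Bags: B1 = {3, 8, 9, 11}  B2 = {3, 6, 8, 9}  B3 = {3, 7, 8, 9}  B4 = {1, 3, 6, 8}  B5 = {1, 4, 6, 8}  B6 = {1, 5, 6, 8}  B7 = {1, 2, 4, 8}  B8 = {1, 5, 6, 10}
Tree: B1–B2, B2–B3, B2–B4, B4–B5, B5–B6, B5–B7, B6–B8
Each bag holds 4 vertices, so the decomposition has width 3, which upper-bounds the treewidth. Conversely, {1, 2, 4, 8} is a clique of size 4, and the vertices of any clique must share a bag in every tree decomposition; so some bag has ≥ 4 vertices and tw(G) ≥ 3. Hence tw(G) = 3 exactly.

3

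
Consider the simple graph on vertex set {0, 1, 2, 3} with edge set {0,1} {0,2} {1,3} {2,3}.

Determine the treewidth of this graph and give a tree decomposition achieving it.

Treewidth 2.
Bags: B1 = {0, 1, 3}  B2 = {0, 2, 3}
Tree: B1–B2

The largest bag has 3 vertices, giving width 2; this decomposition certifies tw(G) ≤ 2. Since 3–1–0–2–3 is a cycle in G, G is not acyclic. Forests are exactly the graphs of treewidth ≤ 1, so tw(G) ≥ 2. Hence tw(G) = 2 exactly.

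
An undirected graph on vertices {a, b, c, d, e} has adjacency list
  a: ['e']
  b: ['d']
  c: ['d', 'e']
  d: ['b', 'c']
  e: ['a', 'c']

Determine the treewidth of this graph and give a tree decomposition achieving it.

Every bag has size at most 2, so the width is 2 − 1 = 1 and tw(G) ≤ 1. Since G has at least one edge (e.g. a–e), it is not an edgeless graph, so tw(G) ≥ 1. Therefore the treewidth is 1.

Treewidth 1.
One optimal decomposition is:
Bags: B1 = {a, e}  B2 = {c, e}  B3 = {c, d}  B4 = {b, d}
Tree: B1–B2, B2–B3, B3–B4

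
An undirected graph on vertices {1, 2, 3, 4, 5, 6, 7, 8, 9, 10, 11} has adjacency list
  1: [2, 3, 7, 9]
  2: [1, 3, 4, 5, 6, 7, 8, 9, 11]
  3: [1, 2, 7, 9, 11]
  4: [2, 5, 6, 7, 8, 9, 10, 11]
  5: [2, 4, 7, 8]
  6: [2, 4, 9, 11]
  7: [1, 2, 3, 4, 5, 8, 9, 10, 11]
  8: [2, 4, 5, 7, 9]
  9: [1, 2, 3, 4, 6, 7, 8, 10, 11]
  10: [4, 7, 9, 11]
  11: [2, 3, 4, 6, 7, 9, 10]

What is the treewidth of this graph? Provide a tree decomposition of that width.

Every bag has size at most 5, so the width is 5 − 1 = 4 and tw(G) ≤ 4. On the other hand G contains the 5-clique {2, 4, 6, 9, 11}. A clique must lie in a single bag of any decomposition, so no decomposition can have width below 4. The upper and lower bounds meet at 4, so that is the treewidth.

Treewidth 4.
Bags: B1 = {2, 4, 7, 8, 9}  B2 = {2, 4, 5, 7, 8}  B3 = {2, 4, 7, 9, 11}  B4 = {4, 7, 9, 10, 11}  B5 = {2, 3, 7, 9, 11}  B6 = {2, 4, 6, 9, 11}  B7 = {1, 2, 3, 7, 9}
Tree: B1–B2, B1–B3, B3–B4, B3–B5, B3–B6, B5–B7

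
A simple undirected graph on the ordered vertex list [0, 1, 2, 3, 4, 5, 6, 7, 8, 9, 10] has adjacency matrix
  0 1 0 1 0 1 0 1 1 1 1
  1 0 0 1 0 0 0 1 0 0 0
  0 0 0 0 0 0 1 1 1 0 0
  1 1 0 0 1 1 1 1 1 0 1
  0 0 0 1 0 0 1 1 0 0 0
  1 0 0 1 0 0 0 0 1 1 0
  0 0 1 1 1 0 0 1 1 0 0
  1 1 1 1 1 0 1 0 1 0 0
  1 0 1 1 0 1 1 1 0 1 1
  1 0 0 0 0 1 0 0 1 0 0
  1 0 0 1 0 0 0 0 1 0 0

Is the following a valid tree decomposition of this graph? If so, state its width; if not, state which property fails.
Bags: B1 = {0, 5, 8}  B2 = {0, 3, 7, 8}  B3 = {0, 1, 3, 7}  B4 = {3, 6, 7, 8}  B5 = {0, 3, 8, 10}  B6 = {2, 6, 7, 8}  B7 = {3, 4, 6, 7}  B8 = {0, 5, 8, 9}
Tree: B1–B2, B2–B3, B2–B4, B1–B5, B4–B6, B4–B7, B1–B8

A tree decomposition must satisfy three properties: every vertex lies in some bag; for every edge, both endpoints lie together in some bag; and for every vertex, the bags containing it form a connected subtree. Here edge (3,5) lies in no bag, so the decomposition is invalid.

No — edge (3,5) lies in no bag.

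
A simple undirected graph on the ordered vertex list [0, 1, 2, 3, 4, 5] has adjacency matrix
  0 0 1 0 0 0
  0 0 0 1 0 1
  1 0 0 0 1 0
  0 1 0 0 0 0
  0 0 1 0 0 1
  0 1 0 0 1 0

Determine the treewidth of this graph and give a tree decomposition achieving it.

Every bag has size at most 2, so the width is 2 − 1 = 1 and tw(G) ≤ 1. Since G has at least one edge (e.g. 3–1), it is not an edgeless graph, so tw(G) ≥ 1. Therefore the treewidth is 1.

Treewidth 1.
Bags: B1 = {1, 3}  B2 = {1, 5}  B3 = {4, 5}  B4 = {2, 4}  B5 = {0, 2}
Tree: B1–B2, B2–B3, B3–B4, B4–B5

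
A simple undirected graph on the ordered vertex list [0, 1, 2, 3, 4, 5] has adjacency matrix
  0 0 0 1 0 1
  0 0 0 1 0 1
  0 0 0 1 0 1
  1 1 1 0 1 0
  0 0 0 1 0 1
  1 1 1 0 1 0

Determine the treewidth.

A width-2 tree decomposition is:
Bags: B1 = {1, 3, 5}  B2 = {0, 3, 5}  B3 = {2, 3, 5}  B4 = {3, 4, 5}
Tree: B1–B2, B2–B3, B3–B4
The largest bag has 3 vertices, giving width 2; this decomposition certifies tw(G) ≤ 2. Since 5–1–3–0–5 is a cycle in G, G is not acyclic. Forests are exactly the graphs of treewidth ≤ 1, so tw(G) ≥ 2. Hence tw(G) = 2 exactly.

2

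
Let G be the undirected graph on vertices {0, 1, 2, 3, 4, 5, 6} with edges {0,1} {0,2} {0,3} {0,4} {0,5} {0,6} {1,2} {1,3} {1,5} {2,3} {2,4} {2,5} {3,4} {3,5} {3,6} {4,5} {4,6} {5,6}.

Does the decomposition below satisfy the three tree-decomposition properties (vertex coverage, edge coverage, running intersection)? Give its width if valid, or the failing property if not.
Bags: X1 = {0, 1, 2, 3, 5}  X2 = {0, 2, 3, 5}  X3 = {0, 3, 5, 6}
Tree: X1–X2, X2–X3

No — vertex 4 appears in no bag.

A tree decomposition must satisfy three properties: every vertex lies in some bag; for every edge, both endpoints lie together in some bag; and for every vertex, the bags containing it form a connected subtree. Here vertex 4 appears in no bag, so the decomposition is invalid.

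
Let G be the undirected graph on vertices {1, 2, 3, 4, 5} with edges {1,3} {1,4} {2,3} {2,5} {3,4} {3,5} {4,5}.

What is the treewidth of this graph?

2

A width-2 tree decomposition is:
Bags: B1 = {3, 4, 5}  B2 = {2, 3, 5}  B3 = {1, 3, 4}
Tree: B1–B2, B1–B3
The largest bag has 3 vertices, giving width 2; this decomposition certifies tw(G) ≤ 2. For the lower bound, the 3 vertices {2, 3, 5} are pairwise adjacent, and any tree decomposition puts a clique entirely inside one bag — forcing width ≥ 2. Hence tw(G) = 2 exactly.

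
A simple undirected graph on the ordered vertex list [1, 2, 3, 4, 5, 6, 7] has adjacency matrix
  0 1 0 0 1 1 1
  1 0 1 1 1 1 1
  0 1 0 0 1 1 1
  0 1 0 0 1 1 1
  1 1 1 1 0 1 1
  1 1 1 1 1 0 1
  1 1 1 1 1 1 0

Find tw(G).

A width-4 tree decomposition is:
Bags: B1 = {1, 2, 5, 6, 7}  B2 = {2, 3, 5, 6, 7}  B3 = {2, 4, 5, 6, 7}
Tree: B1–B2, B1–B3
Every bag has size at most 5, so the width is 5 − 1 = 4 and tw(G) ≤ 4. For the lower bound, the 5 vertices {1, 2, 5, 6, 7} are pairwise adjacent, and any tree decomposition puts a clique entirely inside one bag — forcing width ≥ 4. Hence tw(G) = 4 exactly.

4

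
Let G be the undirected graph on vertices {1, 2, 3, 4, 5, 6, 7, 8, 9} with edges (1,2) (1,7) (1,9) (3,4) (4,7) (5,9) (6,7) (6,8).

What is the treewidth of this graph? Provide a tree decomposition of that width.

The largest bag has 2 vertices, giving width 1; this decomposition certifies tw(G) ≤ 1. Any graph with an edge has treewidth ≥ 1, and G has the edge 1–7. Therefore the treewidth is 1.

Treewidth 1.
One such decomposition:
Bags: B1 = {1, 7}  B2 = {1, 2}  B3 = {4, 7}  B4 = {6, 7}  B5 = {3, 4}  B6 = {6, 8}  B7 = {1, 9}  B8 = {5, 9}
Tree: B1–B2, B1–B3, B3–B4, B3–B5, B4–B6, B1–B7, B7–B8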